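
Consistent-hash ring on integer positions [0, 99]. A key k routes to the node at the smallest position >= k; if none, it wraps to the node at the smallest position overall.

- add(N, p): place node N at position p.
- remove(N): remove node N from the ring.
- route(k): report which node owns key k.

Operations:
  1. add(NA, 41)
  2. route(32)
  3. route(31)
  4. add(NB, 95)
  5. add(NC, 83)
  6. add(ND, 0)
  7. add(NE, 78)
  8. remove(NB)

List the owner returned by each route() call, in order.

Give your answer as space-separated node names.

Answer: NA NA

Derivation:
Op 1: add NA@41 -> ring=[41:NA]
Op 2: route key 32: smallest pos >= 32 is 41 -> NA
Op 3: route key 31: smallest pos >= 31 is 41 -> NA
Op 4: add NB@95 -> ring=[41:NA,95:NB]
Op 5: add NC@83 -> ring=[41:NA,83:NC,95:NB]
Op 6: add ND@0 -> ring=[0:ND,41:NA,83:NC,95:NB]
Op 7: add NE@78 -> ring=[0:ND,41:NA,78:NE,83:NC,95:NB]
Op 8: remove NB -> ring=[0:ND,41:NA,78:NE,83:NC]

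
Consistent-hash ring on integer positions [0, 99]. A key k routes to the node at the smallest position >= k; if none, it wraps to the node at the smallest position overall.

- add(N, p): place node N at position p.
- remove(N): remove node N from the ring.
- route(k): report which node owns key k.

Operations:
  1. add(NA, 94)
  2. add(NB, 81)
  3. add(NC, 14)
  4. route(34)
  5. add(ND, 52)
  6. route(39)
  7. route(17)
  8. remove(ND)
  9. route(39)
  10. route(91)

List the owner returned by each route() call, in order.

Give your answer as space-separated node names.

Answer: NB ND ND NB NA

Derivation:
Op 1: add NA@94 -> ring=[94:NA]
Op 2: add NB@81 -> ring=[81:NB,94:NA]
Op 3: add NC@14 -> ring=[14:NC,81:NB,94:NA]
Op 4: route key 34: smallest pos >= 34 is 81 -> NB
Op 5: add ND@52 -> ring=[14:NC,52:ND,81:NB,94:NA]
Op 6: route key 39: smallest pos >= 39 is 52 -> ND
Op 7: route key 17: smallest pos >= 17 is 52 -> ND
Op 8: remove ND -> ring=[14:NC,81:NB,94:NA]
Op 9: route key 39: smallest pos >= 39 is 81 -> NB
Op 10: route key 91: smallest pos >= 91 is 94 -> NA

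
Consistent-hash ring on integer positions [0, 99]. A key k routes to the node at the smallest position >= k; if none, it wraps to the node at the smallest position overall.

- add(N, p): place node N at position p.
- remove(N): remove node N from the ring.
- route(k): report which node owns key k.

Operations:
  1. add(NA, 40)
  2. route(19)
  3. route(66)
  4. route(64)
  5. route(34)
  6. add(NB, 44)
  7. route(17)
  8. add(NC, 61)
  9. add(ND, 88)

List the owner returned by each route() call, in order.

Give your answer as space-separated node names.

Answer: NA NA NA NA NA

Derivation:
Op 1: add NA@40 -> ring=[40:NA]
Op 2: route key 19: smallest pos >= 19 is 40 -> NA
Op 3: route key 66: none >= 66, wrap to smallest pos 40 -> NA
Op 4: route key 64: none >= 64, wrap to smallest pos 40 -> NA
Op 5: route key 34: smallest pos >= 34 is 40 -> NA
Op 6: add NB@44 -> ring=[40:NA,44:NB]
Op 7: route key 17: smallest pos >= 17 is 40 -> NA
Op 8: add NC@61 -> ring=[40:NA,44:NB,61:NC]
Op 9: add ND@88 -> ring=[40:NA,44:NB,61:NC,88:ND]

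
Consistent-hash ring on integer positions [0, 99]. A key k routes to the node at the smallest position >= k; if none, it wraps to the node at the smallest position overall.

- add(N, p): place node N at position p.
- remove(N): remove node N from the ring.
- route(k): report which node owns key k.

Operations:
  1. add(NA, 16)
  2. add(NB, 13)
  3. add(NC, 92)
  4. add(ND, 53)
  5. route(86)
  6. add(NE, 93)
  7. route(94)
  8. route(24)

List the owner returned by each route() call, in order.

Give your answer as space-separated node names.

Answer: NC NB ND

Derivation:
Op 1: add NA@16 -> ring=[16:NA]
Op 2: add NB@13 -> ring=[13:NB,16:NA]
Op 3: add NC@92 -> ring=[13:NB,16:NA,92:NC]
Op 4: add ND@53 -> ring=[13:NB,16:NA,53:ND,92:NC]
Op 5: route key 86: smallest pos >= 86 is 92 -> NC
Op 6: add NE@93 -> ring=[13:NB,16:NA,53:ND,92:NC,93:NE]
Op 7: route key 94: none >= 94, wrap to smallest pos 13 -> NB
Op 8: route key 24: smallest pos >= 24 is 53 -> ND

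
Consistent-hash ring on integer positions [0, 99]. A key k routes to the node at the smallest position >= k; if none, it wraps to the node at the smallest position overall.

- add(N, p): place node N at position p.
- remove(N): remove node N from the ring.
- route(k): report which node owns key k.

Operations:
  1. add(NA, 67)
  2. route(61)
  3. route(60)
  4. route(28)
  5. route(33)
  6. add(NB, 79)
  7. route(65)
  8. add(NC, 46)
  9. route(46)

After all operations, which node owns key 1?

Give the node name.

Op 1: add NA@67 -> ring=[67:NA]
Op 2: route key 61: smallest pos >= 61 is 67 -> NA
Op 3: route key 60: smallest pos >= 60 is 67 -> NA
Op 4: route key 28: smallest pos >= 28 is 67 -> NA
Op 5: route key 33: smallest pos >= 33 is 67 -> NA
Op 6: add NB@79 -> ring=[67:NA,79:NB]
Op 7: route key 65: smallest pos >= 65 is 67 -> NA
Op 8: add NC@46 -> ring=[46:NC,67:NA,79:NB]
Op 9: route key 46: smallest pos >= 46 is 46 -> NC
Final route key 1: smallest pos >= 1 is 46 -> NC

Answer: NC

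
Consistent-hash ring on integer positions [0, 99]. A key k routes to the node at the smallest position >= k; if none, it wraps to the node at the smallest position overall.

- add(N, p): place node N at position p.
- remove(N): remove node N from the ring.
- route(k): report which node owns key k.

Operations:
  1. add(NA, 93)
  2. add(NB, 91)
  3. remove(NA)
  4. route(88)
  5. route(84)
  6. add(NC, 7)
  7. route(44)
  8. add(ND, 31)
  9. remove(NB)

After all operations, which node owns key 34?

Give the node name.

Answer: NC

Derivation:
Op 1: add NA@93 -> ring=[93:NA]
Op 2: add NB@91 -> ring=[91:NB,93:NA]
Op 3: remove NA -> ring=[91:NB]
Op 4: route key 88: smallest pos >= 88 is 91 -> NB
Op 5: route key 84: smallest pos >= 84 is 91 -> NB
Op 6: add NC@7 -> ring=[7:NC,91:NB]
Op 7: route key 44: smallest pos >= 44 is 91 -> NB
Op 8: add ND@31 -> ring=[7:NC,31:ND,91:NB]
Op 9: remove NB -> ring=[7:NC,31:ND]
Final route key 34: none >= 34, wrap to smallest pos 7 -> NC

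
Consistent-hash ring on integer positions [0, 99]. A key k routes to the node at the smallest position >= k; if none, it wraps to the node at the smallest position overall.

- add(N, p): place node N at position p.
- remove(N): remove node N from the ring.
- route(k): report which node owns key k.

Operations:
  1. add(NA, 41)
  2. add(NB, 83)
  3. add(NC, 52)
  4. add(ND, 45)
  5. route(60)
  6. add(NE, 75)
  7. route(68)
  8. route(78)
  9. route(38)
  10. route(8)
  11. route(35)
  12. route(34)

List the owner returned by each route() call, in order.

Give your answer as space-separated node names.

Answer: NB NE NB NA NA NA NA

Derivation:
Op 1: add NA@41 -> ring=[41:NA]
Op 2: add NB@83 -> ring=[41:NA,83:NB]
Op 3: add NC@52 -> ring=[41:NA,52:NC,83:NB]
Op 4: add ND@45 -> ring=[41:NA,45:ND,52:NC,83:NB]
Op 5: route key 60: smallest pos >= 60 is 83 -> NB
Op 6: add NE@75 -> ring=[41:NA,45:ND,52:NC,75:NE,83:NB]
Op 7: route key 68: smallest pos >= 68 is 75 -> NE
Op 8: route key 78: smallest pos >= 78 is 83 -> NB
Op 9: route key 38: smallest pos >= 38 is 41 -> NA
Op 10: route key 8: smallest pos >= 8 is 41 -> NA
Op 11: route key 35: smallest pos >= 35 is 41 -> NA
Op 12: route key 34: smallest pos >= 34 is 41 -> NA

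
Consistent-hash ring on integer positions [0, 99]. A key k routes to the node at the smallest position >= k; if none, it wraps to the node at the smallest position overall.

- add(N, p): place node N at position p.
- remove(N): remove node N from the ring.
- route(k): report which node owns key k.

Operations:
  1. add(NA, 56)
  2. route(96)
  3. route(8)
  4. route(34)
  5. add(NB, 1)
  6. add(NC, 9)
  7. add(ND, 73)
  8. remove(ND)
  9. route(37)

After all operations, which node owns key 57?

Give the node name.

Answer: NB

Derivation:
Op 1: add NA@56 -> ring=[56:NA]
Op 2: route key 96: none >= 96, wrap to smallest pos 56 -> NA
Op 3: route key 8: smallest pos >= 8 is 56 -> NA
Op 4: route key 34: smallest pos >= 34 is 56 -> NA
Op 5: add NB@1 -> ring=[1:NB,56:NA]
Op 6: add NC@9 -> ring=[1:NB,9:NC,56:NA]
Op 7: add ND@73 -> ring=[1:NB,9:NC,56:NA,73:ND]
Op 8: remove ND -> ring=[1:NB,9:NC,56:NA]
Op 9: route key 37: smallest pos >= 37 is 56 -> NA
Final route key 57: none >= 57, wrap to smallest pos 1 -> NB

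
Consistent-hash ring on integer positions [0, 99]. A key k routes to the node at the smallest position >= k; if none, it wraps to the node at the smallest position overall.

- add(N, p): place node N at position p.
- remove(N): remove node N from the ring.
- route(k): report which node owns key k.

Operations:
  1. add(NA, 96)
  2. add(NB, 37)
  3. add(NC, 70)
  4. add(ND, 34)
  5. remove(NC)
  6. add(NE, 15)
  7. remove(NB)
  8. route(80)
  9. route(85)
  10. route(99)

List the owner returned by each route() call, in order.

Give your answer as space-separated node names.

Op 1: add NA@96 -> ring=[96:NA]
Op 2: add NB@37 -> ring=[37:NB,96:NA]
Op 3: add NC@70 -> ring=[37:NB,70:NC,96:NA]
Op 4: add ND@34 -> ring=[34:ND,37:NB,70:NC,96:NA]
Op 5: remove NC -> ring=[34:ND,37:NB,96:NA]
Op 6: add NE@15 -> ring=[15:NE,34:ND,37:NB,96:NA]
Op 7: remove NB -> ring=[15:NE,34:ND,96:NA]
Op 8: route key 80: smallest pos >= 80 is 96 -> NA
Op 9: route key 85: smallest pos >= 85 is 96 -> NA
Op 10: route key 99: none >= 99, wrap to smallest pos 15 -> NE

Answer: NA NA NE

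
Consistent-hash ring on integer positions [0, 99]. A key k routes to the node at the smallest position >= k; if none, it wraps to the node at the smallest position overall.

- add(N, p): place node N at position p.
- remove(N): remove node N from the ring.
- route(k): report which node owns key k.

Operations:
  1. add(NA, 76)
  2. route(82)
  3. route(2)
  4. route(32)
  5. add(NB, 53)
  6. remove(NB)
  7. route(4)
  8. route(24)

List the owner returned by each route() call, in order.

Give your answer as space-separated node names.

Op 1: add NA@76 -> ring=[76:NA]
Op 2: route key 82: none >= 82, wrap to smallest pos 76 -> NA
Op 3: route key 2: smallest pos >= 2 is 76 -> NA
Op 4: route key 32: smallest pos >= 32 is 76 -> NA
Op 5: add NB@53 -> ring=[53:NB,76:NA]
Op 6: remove NB -> ring=[76:NA]
Op 7: route key 4: smallest pos >= 4 is 76 -> NA
Op 8: route key 24: smallest pos >= 24 is 76 -> NA

Answer: NA NA NA NA NA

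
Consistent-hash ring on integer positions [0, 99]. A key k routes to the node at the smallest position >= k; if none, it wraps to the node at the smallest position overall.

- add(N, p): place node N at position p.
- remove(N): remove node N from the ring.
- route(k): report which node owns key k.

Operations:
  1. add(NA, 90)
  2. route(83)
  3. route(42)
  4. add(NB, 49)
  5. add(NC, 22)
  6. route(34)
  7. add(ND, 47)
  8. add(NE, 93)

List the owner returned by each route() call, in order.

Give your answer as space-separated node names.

Answer: NA NA NB

Derivation:
Op 1: add NA@90 -> ring=[90:NA]
Op 2: route key 83: smallest pos >= 83 is 90 -> NA
Op 3: route key 42: smallest pos >= 42 is 90 -> NA
Op 4: add NB@49 -> ring=[49:NB,90:NA]
Op 5: add NC@22 -> ring=[22:NC,49:NB,90:NA]
Op 6: route key 34: smallest pos >= 34 is 49 -> NB
Op 7: add ND@47 -> ring=[22:NC,47:ND,49:NB,90:NA]
Op 8: add NE@93 -> ring=[22:NC,47:ND,49:NB,90:NA,93:NE]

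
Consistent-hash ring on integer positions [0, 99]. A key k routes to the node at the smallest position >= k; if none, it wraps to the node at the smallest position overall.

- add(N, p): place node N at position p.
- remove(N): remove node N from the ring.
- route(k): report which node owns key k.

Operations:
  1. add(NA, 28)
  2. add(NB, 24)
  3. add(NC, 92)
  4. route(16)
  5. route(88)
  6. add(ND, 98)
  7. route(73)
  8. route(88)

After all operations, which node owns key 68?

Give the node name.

Answer: NC

Derivation:
Op 1: add NA@28 -> ring=[28:NA]
Op 2: add NB@24 -> ring=[24:NB,28:NA]
Op 3: add NC@92 -> ring=[24:NB,28:NA,92:NC]
Op 4: route key 16: smallest pos >= 16 is 24 -> NB
Op 5: route key 88: smallest pos >= 88 is 92 -> NC
Op 6: add ND@98 -> ring=[24:NB,28:NA,92:NC,98:ND]
Op 7: route key 73: smallest pos >= 73 is 92 -> NC
Op 8: route key 88: smallest pos >= 88 is 92 -> NC
Final route key 68: smallest pos >= 68 is 92 -> NC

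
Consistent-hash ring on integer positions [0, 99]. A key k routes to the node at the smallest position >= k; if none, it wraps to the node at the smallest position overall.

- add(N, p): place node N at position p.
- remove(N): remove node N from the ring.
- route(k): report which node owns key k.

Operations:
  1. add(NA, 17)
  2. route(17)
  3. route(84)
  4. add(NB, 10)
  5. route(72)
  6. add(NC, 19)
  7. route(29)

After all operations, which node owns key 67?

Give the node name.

Op 1: add NA@17 -> ring=[17:NA]
Op 2: route key 17: smallest pos >= 17 is 17 -> NA
Op 3: route key 84: none >= 84, wrap to smallest pos 17 -> NA
Op 4: add NB@10 -> ring=[10:NB,17:NA]
Op 5: route key 72: none >= 72, wrap to smallest pos 10 -> NB
Op 6: add NC@19 -> ring=[10:NB,17:NA,19:NC]
Op 7: route key 29: none >= 29, wrap to smallest pos 10 -> NB
Final route key 67: none >= 67, wrap to smallest pos 10 -> NB

Answer: NB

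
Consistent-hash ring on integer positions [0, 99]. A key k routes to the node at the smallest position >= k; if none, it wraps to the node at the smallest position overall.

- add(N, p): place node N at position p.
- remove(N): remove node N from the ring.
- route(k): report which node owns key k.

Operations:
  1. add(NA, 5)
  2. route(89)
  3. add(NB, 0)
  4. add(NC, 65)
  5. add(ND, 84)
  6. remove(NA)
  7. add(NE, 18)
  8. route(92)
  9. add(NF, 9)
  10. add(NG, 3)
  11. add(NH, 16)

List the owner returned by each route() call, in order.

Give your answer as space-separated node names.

Op 1: add NA@5 -> ring=[5:NA]
Op 2: route key 89: none >= 89, wrap to smallest pos 5 -> NA
Op 3: add NB@0 -> ring=[0:NB,5:NA]
Op 4: add NC@65 -> ring=[0:NB,5:NA,65:NC]
Op 5: add ND@84 -> ring=[0:NB,5:NA,65:NC,84:ND]
Op 6: remove NA -> ring=[0:NB,65:NC,84:ND]
Op 7: add NE@18 -> ring=[0:NB,18:NE,65:NC,84:ND]
Op 8: route key 92: none >= 92, wrap to smallest pos 0 -> NB
Op 9: add NF@9 -> ring=[0:NB,9:NF,18:NE,65:NC,84:ND]
Op 10: add NG@3 -> ring=[0:NB,3:NG,9:NF,18:NE,65:NC,84:ND]
Op 11: add NH@16 -> ring=[0:NB,3:NG,9:NF,16:NH,18:NE,65:NC,84:ND]

Answer: NA NB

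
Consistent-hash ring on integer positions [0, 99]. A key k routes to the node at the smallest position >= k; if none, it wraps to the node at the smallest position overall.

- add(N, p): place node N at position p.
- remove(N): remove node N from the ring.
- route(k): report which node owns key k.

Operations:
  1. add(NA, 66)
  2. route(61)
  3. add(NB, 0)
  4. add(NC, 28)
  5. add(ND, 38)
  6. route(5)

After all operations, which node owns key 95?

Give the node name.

Answer: NB

Derivation:
Op 1: add NA@66 -> ring=[66:NA]
Op 2: route key 61: smallest pos >= 61 is 66 -> NA
Op 3: add NB@0 -> ring=[0:NB,66:NA]
Op 4: add NC@28 -> ring=[0:NB,28:NC,66:NA]
Op 5: add ND@38 -> ring=[0:NB,28:NC,38:ND,66:NA]
Op 6: route key 5: smallest pos >= 5 is 28 -> NC
Final route key 95: none >= 95, wrap to smallest pos 0 -> NB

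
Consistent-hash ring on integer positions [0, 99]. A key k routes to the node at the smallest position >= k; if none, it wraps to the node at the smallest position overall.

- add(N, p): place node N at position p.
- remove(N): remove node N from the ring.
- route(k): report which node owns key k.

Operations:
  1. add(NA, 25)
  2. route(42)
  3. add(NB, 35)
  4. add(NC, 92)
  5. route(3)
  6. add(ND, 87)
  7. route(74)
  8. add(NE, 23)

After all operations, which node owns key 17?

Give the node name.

Answer: NE

Derivation:
Op 1: add NA@25 -> ring=[25:NA]
Op 2: route key 42: none >= 42, wrap to smallest pos 25 -> NA
Op 3: add NB@35 -> ring=[25:NA,35:NB]
Op 4: add NC@92 -> ring=[25:NA,35:NB,92:NC]
Op 5: route key 3: smallest pos >= 3 is 25 -> NA
Op 6: add ND@87 -> ring=[25:NA,35:NB,87:ND,92:NC]
Op 7: route key 74: smallest pos >= 74 is 87 -> ND
Op 8: add NE@23 -> ring=[23:NE,25:NA,35:NB,87:ND,92:NC]
Final route key 17: smallest pos >= 17 is 23 -> NE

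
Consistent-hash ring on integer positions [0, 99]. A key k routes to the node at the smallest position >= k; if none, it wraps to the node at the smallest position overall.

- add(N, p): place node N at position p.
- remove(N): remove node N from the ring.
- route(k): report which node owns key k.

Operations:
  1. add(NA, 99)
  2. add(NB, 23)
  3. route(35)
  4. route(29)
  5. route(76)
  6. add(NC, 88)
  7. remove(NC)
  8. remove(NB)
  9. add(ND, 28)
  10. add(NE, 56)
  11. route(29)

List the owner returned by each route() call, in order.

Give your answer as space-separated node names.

Answer: NA NA NA NE

Derivation:
Op 1: add NA@99 -> ring=[99:NA]
Op 2: add NB@23 -> ring=[23:NB,99:NA]
Op 3: route key 35: smallest pos >= 35 is 99 -> NA
Op 4: route key 29: smallest pos >= 29 is 99 -> NA
Op 5: route key 76: smallest pos >= 76 is 99 -> NA
Op 6: add NC@88 -> ring=[23:NB,88:NC,99:NA]
Op 7: remove NC -> ring=[23:NB,99:NA]
Op 8: remove NB -> ring=[99:NA]
Op 9: add ND@28 -> ring=[28:ND,99:NA]
Op 10: add NE@56 -> ring=[28:ND,56:NE,99:NA]
Op 11: route key 29: smallest pos >= 29 is 56 -> NE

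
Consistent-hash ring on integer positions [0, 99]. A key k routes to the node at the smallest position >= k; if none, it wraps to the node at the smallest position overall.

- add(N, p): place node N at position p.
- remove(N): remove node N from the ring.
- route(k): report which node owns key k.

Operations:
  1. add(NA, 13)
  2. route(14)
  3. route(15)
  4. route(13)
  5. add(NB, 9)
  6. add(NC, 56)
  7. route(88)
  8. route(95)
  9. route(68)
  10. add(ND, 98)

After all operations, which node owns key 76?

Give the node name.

Op 1: add NA@13 -> ring=[13:NA]
Op 2: route key 14: none >= 14, wrap to smallest pos 13 -> NA
Op 3: route key 15: none >= 15, wrap to smallest pos 13 -> NA
Op 4: route key 13: smallest pos >= 13 is 13 -> NA
Op 5: add NB@9 -> ring=[9:NB,13:NA]
Op 6: add NC@56 -> ring=[9:NB,13:NA,56:NC]
Op 7: route key 88: none >= 88, wrap to smallest pos 9 -> NB
Op 8: route key 95: none >= 95, wrap to smallest pos 9 -> NB
Op 9: route key 68: none >= 68, wrap to smallest pos 9 -> NB
Op 10: add ND@98 -> ring=[9:NB,13:NA,56:NC,98:ND]
Final route key 76: smallest pos >= 76 is 98 -> ND

Answer: ND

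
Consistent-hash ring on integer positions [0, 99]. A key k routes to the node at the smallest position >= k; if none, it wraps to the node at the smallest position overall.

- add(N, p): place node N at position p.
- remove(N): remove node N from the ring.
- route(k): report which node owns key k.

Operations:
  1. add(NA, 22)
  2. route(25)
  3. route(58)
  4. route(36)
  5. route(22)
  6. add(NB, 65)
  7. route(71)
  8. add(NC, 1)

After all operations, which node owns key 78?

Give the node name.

Op 1: add NA@22 -> ring=[22:NA]
Op 2: route key 25: none >= 25, wrap to smallest pos 22 -> NA
Op 3: route key 58: none >= 58, wrap to smallest pos 22 -> NA
Op 4: route key 36: none >= 36, wrap to smallest pos 22 -> NA
Op 5: route key 22: smallest pos >= 22 is 22 -> NA
Op 6: add NB@65 -> ring=[22:NA,65:NB]
Op 7: route key 71: none >= 71, wrap to smallest pos 22 -> NA
Op 8: add NC@1 -> ring=[1:NC,22:NA,65:NB]
Final route key 78: none >= 78, wrap to smallest pos 1 -> NC

Answer: NC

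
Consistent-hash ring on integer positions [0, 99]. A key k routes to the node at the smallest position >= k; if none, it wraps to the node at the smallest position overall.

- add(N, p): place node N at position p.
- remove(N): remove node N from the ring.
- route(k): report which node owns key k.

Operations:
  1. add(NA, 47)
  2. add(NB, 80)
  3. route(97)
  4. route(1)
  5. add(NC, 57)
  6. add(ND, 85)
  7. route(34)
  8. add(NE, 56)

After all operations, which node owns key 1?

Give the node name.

Answer: NA

Derivation:
Op 1: add NA@47 -> ring=[47:NA]
Op 2: add NB@80 -> ring=[47:NA,80:NB]
Op 3: route key 97: none >= 97, wrap to smallest pos 47 -> NA
Op 4: route key 1: smallest pos >= 1 is 47 -> NA
Op 5: add NC@57 -> ring=[47:NA,57:NC,80:NB]
Op 6: add ND@85 -> ring=[47:NA,57:NC,80:NB,85:ND]
Op 7: route key 34: smallest pos >= 34 is 47 -> NA
Op 8: add NE@56 -> ring=[47:NA,56:NE,57:NC,80:NB,85:ND]
Final route key 1: smallest pos >= 1 is 47 -> NA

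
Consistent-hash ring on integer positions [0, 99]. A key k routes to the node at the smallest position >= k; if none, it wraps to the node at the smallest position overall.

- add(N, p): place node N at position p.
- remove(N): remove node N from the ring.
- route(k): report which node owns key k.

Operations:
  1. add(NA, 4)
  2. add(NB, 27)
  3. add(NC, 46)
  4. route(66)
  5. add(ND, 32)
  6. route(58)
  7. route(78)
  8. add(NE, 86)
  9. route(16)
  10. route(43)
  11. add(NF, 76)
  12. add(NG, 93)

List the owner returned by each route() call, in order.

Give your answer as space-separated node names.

Op 1: add NA@4 -> ring=[4:NA]
Op 2: add NB@27 -> ring=[4:NA,27:NB]
Op 3: add NC@46 -> ring=[4:NA,27:NB,46:NC]
Op 4: route key 66: none >= 66, wrap to smallest pos 4 -> NA
Op 5: add ND@32 -> ring=[4:NA,27:NB,32:ND,46:NC]
Op 6: route key 58: none >= 58, wrap to smallest pos 4 -> NA
Op 7: route key 78: none >= 78, wrap to smallest pos 4 -> NA
Op 8: add NE@86 -> ring=[4:NA,27:NB,32:ND,46:NC,86:NE]
Op 9: route key 16: smallest pos >= 16 is 27 -> NB
Op 10: route key 43: smallest pos >= 43 is 46 -> NC
Op 11: add NF@76 -> ring=[4:NA,27:NB,32:ND,46:NC,76:NF,86:NE]
Op 12: add NG@93 -> ring=[4:NA,27:NB,32:ND,46:NC,76:NF,86:NE,93:NG]

Answer: NA NA NA NB NC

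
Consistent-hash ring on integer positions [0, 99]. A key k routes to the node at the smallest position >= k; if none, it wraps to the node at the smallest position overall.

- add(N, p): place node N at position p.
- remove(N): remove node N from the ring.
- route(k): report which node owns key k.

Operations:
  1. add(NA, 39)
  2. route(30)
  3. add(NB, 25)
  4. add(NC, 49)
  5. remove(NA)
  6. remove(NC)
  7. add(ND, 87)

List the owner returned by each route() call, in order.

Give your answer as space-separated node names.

Answer: NA

Derivation:
Op 1: add NA@39 -> ring=[39:NA]
Op 2: route key 30: smallest pos >= 30 is 39 -> NA
Op 3: add NB@25 -> ring=[25:NB,39:NA]
Op 4: add NC@49 -> ring=[25:NB,39:NA,49:NC]
Op 5: remove NA -> ring=[25:NB,49:NC]
Op 6: remove NC -> ring=[25:NB]
Op 7: add ND@87 -> ring=[25:NB,87:ND]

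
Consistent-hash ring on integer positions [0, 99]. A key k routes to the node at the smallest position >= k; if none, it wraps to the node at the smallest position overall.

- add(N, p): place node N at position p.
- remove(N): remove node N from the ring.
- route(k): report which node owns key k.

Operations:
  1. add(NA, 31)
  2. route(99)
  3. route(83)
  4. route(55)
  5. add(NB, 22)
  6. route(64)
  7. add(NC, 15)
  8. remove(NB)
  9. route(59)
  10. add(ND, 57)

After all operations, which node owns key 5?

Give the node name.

Op 1: add NA@31 -> ring=[31:NA]
Op 2: route key 99: none >= 99, wrap to smallest pos 31 -> NA
Op 3: route key 83: none >= 83, wrap to smallest pos 31 -> NA
Op 4: route key 55: none >= 55, wrap to smallest pos 31 -> NA
Op 5: add NB@22 -> ring=[22:NB,31:NA]
Op 6: route key 64: none >= 64, wrap to smallest pos 22 -> NB
Op 7: add NC@15 -> ring=[15:NC,22:NB,31:NA]
Op 8: remove NB -> ring=[15:NC,31:NA]
Op 9: route key 59: none >= 59, wrap to smallest pos 15 -> NC
Op 10: add ND@57 -> ring=[15:NC,31:NA,57:ND]
Final route key 5: smallest pos >= 5 is 15 -> NC

Answer: NC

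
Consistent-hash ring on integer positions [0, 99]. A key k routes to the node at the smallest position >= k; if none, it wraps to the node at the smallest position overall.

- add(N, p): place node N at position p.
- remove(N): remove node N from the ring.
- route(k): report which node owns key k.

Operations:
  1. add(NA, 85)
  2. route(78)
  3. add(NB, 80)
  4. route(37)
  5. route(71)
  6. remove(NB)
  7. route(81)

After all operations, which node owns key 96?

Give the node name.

Op 1: add NA@85 -> ring=[85:NA]
Op 2: route key 78: smallest pos >= 78 is 85 -> NA
Op 3: add NB@80 -> ring=[80:NB,85:NA]
Op 4: route key 37: smallest pos >= 37 is 80 -> NB
Op 5: route key 71: smallest pos >= 71 is 80 -> NB
Op 6: remove NB -> ring=[85:NA]
Op 7: route key 81: smallest pos >= 81 is 85 -> NA
Final route key 96: none >= 96, wrap to smallest pos 85 -> NA

Answer: NA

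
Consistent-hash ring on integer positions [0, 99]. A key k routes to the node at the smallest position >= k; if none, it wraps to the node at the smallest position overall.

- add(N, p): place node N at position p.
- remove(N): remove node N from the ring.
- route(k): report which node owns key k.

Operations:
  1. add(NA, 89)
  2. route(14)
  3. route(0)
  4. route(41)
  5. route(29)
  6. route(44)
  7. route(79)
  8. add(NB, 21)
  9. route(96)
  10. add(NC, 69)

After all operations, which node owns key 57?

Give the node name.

Op 1: add NA@89 -> ring=[89:NA]
Op 2: route key 14: smallest pos >= 14 is 89 -> NA
Op 3: route key 0: smallest pos >= 0 is 89 -> NA
Op 4: route key 41: smallest pos >= 41 is 89 -> NA
Op 5: route key 29: smallest pos >= 29 is 89 -> NA
Op 6: route key 44: smallest pos >= 44 is 89 -> NA
Op 7: route key 79: smallest pos >= 79 is 89 -> NA
Op 8: add NB@21 -> ring=[21:NB,89:NA]
Op 9: route key 96: none >= 96, wrap to smallest pos 21 -> NB
Op 10: add NC@69 -> ring=[21:NB,69:NC,89:NA]
Final route key 57: smallest pos >= 57 is 69 -> NC

Answer: NC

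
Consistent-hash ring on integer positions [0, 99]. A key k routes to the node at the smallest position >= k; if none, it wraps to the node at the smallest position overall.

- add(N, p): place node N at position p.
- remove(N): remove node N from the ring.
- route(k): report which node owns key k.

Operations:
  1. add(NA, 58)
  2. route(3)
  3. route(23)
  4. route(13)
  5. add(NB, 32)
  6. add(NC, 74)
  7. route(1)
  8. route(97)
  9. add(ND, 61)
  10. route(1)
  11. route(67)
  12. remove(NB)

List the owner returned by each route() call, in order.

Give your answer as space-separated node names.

Answer: NA NA NA NB NB NB NC

Derivation:
Op 1: add NA@58 -> ring=[58:NA]
Op 2: route key 3: smallest pos >= 3 is 58 -> NA
Op 3: route key 23: smallest pos >= 23 is 58 -> NA
Op 4: route key 13: smallest pos >= 13 is 58 -> NA
Op 5: add NB@32 -> ring=[32:NB,58:NA]
Op 6: add NC@74 -> ring=[32:NB,58:NA,74:NC]
Op 7: route key 1: smallest pos >= 1 is 32 -> NB
Op 8: route key 97: none >= 97, wrap to smallest pos 32 -> NB
Op 9: add ND@61 -> ring=[32:NB,58:NA,61:ND,74:NC]
Op 10: route key 1: smallest pos >= 1 is 32 -> NB
Op 11: route key 67: smallest pos >= 67 is 74 -> NC
Op 12: remove NB -> ring=[58:NA,61:ND,74:NC]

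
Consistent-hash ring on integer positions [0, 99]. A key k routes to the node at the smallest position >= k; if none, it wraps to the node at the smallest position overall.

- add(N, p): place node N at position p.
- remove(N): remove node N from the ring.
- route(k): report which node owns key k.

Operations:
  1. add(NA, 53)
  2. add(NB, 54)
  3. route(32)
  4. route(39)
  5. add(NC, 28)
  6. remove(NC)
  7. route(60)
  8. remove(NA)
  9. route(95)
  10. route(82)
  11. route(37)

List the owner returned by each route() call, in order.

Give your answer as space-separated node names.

Op 1: add NA@53 -> ring=[53:NA]
Op 2: add NB@54 -> ring=[53:NA,54:NB]
Op 3: route key 32: smallest pos >= 32 is 53 -> NA
Op 4: route key 39: smallest pos >= 39 is 53 -> NA
Op 5: add NC@28 -> ring=[28:NC,53:NA,54:NB]
Op 6: remove NC -> ring=[53:NA,54:NB]
Op 7: route key 60: none >= 60, wrap to smallest pos 53 -> NA
Op 8: remove NA -> ring=[54:NB]
Op 9: route key 95: none >= 95, wrap to smallest pos 54 -> NB
Op 10: route key 82: none >= 82, wrap to smallest pos 54 -> NB
Op 11: route key 37: smallest pos >= 37 is 54 -> NB

Answer: NA NA NA NB NB NB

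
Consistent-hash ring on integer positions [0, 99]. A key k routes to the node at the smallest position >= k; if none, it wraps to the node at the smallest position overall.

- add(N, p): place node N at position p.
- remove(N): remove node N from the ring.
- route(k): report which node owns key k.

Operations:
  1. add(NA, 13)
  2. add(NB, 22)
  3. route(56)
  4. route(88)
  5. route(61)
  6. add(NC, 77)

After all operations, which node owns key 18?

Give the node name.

Op 1: add NA@13 -> ring=[13:NA]
Op 2: add NB@22 -> ring=[13:NA,22:NB]
Op 3: route key 56: none >= 56, wrap to smallest pos 13 -> NA
Op 4: route key 88: none >= 88, wrap to smallest pos 13 -> NA
Op 5: route key 61: none >= 61, wrap to smallest pos 13 -> NA
Op 6: add NC@77 -> ring=[13:NA,22:NB,77:NC]
Final route key 18: smallest pos >= 18 is 22 -> NB

Answer: NB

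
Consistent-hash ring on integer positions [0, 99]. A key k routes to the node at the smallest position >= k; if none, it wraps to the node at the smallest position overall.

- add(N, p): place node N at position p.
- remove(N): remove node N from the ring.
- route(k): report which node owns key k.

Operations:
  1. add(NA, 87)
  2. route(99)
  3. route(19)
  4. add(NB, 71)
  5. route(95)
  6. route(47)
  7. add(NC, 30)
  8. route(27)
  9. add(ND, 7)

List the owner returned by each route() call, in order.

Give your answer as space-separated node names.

Answer: NA NA NB NB NC

Derivation:
Op 1: add NA@87 -> ring=[87:NA]
Op 2: route key 99: none >= 99, wrap to smallest pos 87 -> NA
Op 3: route key 19: smallest pos >= 19 is 87 -> NA
Op 4: add NB@71 -> ring=[71:NB,87:NA]
Op 5: route key 95: none >= 95, wrap to smallest pos 71 -> NB
Op 6: route key 47: smallest pos >= 47 is 71 -> NB
Op 7: add NC@30 -> ring=[30:NC,71:NB,87:NA]
Op 8: route key 27: smallest pos >= 27 is 30 -> NC
Op 9: add ND@7 -> ring=[7:ND,30:NC,71:NB,87:NA]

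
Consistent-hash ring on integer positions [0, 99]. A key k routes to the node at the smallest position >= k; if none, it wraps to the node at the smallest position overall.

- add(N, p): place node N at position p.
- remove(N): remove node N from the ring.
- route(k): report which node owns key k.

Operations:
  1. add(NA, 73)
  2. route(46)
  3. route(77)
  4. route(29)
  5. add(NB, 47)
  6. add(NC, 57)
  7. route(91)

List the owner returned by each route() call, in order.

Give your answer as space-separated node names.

Op 1: add NA@73 -> ring=[73:NA]
Op 2: route key 46: smallest pos >= 46 is 73 -> NA
Op 3: route key 77: none >= 77, wrap to smallest pos 73 -> NA
Op 4: route key 29: smallest pos >= 29 is 73 -> NA
Op 5: add NB@47 -> ring=[47:NB,73:NA]
Op 6: add NC@57 -> ring=[47:NB,57:NC,73:NA]
Op 7: route key 91: none >= 91, wrap to smallest pos 47 -> NB

Answer: NA NA NA NB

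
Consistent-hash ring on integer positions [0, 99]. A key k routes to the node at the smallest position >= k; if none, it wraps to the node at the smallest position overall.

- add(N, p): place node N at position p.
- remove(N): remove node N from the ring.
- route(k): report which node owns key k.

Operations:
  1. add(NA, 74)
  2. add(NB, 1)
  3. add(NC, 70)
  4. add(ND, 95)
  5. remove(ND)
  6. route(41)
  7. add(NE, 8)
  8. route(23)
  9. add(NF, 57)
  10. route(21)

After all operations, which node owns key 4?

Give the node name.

Answer: NE

Derivation:
Op 1: add NA@74 -> ring=[74:NA]
Op 2: add NB@1 -> ring=[1:NB,74:NA]
Op 3: add NC@70 -> ring=[1:NB,70:NC,74:NA]
Op 4: add ND@95 -> ring=[1:NB,70:NC,74:NA,95:ND]
Op 5: remove ND -> ring=[1:NB,70:NC,74:NA]
Op 6: route key 41: smallest pos >= 41 is 70 -> NC
Op 7: add NE@8 -> ring=[1:NB,8:NE,70:NC,74:NA]
Op 8: route key 23: smallest pos >= 23 is 70 -> NC
Op 9: add NF@57 -> ring=[1:NB,8:NE,57:NF,70:NC,74:NA]
Op 10: route key 21: smallest pos >= 21 is 57 -> NF
Final route key 4: smallest pos >= 4 is 8 -> NE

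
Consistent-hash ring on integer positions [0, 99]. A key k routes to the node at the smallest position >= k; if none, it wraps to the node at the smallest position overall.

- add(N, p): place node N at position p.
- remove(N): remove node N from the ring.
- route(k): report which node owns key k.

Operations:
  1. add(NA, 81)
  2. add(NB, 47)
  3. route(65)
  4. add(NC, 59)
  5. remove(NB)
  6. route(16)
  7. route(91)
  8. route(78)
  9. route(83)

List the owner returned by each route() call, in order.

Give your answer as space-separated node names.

Op 1: add NA@81 -> ring=[81:NA]
Op 2: add NB@47 -> ring=[47:NB,81:NA]
Op 3: route key 65: smallest pos >= 65 is 81 -> NA
Op 4: add NC@59 -> ring=[47:NB,59:NC,81:NA]
Op 5: remove NB -> ring=[59:NC,81:NA]
Op 6: route key 16: smallest pos >= 16 is 59 -> NC
Op 7: route key 91: none >= 91, wrap to smallest pos 59 -> NC
Op 8: route key 78: smallest pos >= 78 is 81 -> NA
Op 9: route key 83: none >= 83, wrap to smallest pos 59 -> NC

Answer: NA NC NC NA NC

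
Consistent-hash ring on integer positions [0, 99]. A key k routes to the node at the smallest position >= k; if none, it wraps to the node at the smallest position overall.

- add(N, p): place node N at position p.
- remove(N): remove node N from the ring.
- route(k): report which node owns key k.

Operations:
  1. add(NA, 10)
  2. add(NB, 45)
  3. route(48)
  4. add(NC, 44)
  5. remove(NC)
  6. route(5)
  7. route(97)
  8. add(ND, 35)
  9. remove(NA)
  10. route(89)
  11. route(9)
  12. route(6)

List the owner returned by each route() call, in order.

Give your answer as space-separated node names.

Answer: NA NA NA ND ND ND

Derivation:
Op 1: add NA@10 -> ring=[10:NA]
Op 2: add NB@45 -> ring=[10:NA,45:NB]
Op 3: route key 48: none >= 48, wrap to smallest pos 10 -> NA
Op 4: add NC@44 -> ring=[10:NA,44:NC,45:NB]
Op 5: remove NC -> ring=[10:NA,45:NB]
Op 6: route key 5: smallest pos >= 5 is 10 -> NA
Op 7: route key 97: none >= 97, wrap to smallest pos 10 -> NA
Op 8: add ND@35 -> ring=[10:NA,35:ND,45:NB]
Op 9: remove NA -> ring=[35:ND,45:NB]
Op 10: route key 89: none >= 89, wrap to smallest pos 35 -> ND
Op 11: route key 9: smallest pos >= 9 is 35 -> ND
Op 12: route key 6: smallest pos >= 6 is 35 -> ND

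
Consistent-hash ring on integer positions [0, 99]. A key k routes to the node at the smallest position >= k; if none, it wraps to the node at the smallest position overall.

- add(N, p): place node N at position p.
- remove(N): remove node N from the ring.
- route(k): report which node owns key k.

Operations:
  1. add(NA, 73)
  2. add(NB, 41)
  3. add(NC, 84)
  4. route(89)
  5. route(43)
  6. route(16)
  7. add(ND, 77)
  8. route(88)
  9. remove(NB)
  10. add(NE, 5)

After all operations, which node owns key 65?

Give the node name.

Answer: NA

Derivation:
Op 1: add NA@73 -> ring=[73:NA]
Op 2: add NB@41 -> ring=[41:NB,73:NA]
Op 3: add NC@84 -> ring=[41:NB,73:NA,84:NC]
Op 4: route key 89: none >= 89, wrap to smallest pos 41 -> NB
Op 5: route key 43: smallest pos >= 43 is 73 -> NA
Op 6: route key 16: smallest pos >= 16 is 41 -> NB
Op 7: add ND@77 -> ring=[41:NB,73:NA,77:ND,84:NC]
Op 8: route key 88: none >= 88, wrap to smallest pos 41 -> NB
Op 9: remove NB -> ring=[73:NA,77:ND,84:NC]
Op 10: add NE@5 -> ring=[5:NE,73:NA,77:ND,84:NC]
Final route key 65: smallest pos >= 65 is 73 -> NA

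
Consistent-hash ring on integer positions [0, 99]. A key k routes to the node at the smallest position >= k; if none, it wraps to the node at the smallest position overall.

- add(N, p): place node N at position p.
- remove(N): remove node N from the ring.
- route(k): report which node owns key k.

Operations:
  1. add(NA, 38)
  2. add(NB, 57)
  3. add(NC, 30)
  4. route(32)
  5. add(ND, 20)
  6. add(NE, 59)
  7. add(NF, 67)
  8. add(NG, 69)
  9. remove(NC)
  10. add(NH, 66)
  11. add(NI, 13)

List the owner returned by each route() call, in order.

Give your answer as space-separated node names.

Op 1: add NA@38 -> ring=[38:NA]
Op 2: add NB@57 -> ring=[38:NA,57:NB]
Op 3: add NC@30 -> ring=[30:NC,38:NA,57:NB]
Op 4: route key 32: smallest pos >= 32 is 38 -> NA
Op 5: add ND@20 -> ring=[20:ND,30:NC,38:NA,57:NB]
Op 6: add NE@59 -> ring=[20:ND,30:NC,38:NA,57:NB,59:NE]
Op 7: add NF@67 -> ring=[20:ND,30:NC,38:NA,57:NB,59:NE,67:NF]
Op 8: add NG@69 -> ring=[20:ND,30:NC,38:NA,57:NB,59:NE,67:NF,69:NG]
Op 9: remove NC -> ring=[20:ND,38:NA,57:NB,59:NE,67:NF,69:NG]
Op 10: add NH@66 -> ring=[20:ND,38:NA,57:NB,59:NE,66:NH,67:NF,69:NG]
Op 11: add NI@13 -> ring=[13:NI,20:ND,38:NA,57:NB,59:NE,66:NH,67:NF,69:NG]

Answer: NA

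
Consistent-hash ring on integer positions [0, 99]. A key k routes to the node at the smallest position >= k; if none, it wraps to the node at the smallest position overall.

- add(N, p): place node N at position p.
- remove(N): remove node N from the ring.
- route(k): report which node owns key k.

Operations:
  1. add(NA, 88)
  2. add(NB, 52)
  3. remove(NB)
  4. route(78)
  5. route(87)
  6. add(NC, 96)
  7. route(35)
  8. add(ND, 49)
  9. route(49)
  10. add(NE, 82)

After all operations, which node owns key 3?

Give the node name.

Op 1: add NA@88 -> ring=[88:NA]
Op 2: add NB@52 -> ring=[52:NB,88:NA]
Op 3: remove NB -> ring=[88:NA]
Op 4: route key 78: smallest pos >= 78 is 88 -> NA
Op 5: route key 87: smallest pos >= 87 is 88 -> NA
Op 6: add NC@96 -> ring=[88:NA,96:NC]
Op 7: route key 35: smallest pos >= 35 is 88 -> NA
Op 8: add ND@49 -> ring=[49:ND,88:NA,96:NC]
Op 9: route key 49: smallest pos >= 49 is 49 -> ND
Op 10: add NE@82 -> ring=[49:ND,82:NE,88:NA,96:NC]
Final route key 3: smallest pos >= 3 is 49 -> ND

Answer: ND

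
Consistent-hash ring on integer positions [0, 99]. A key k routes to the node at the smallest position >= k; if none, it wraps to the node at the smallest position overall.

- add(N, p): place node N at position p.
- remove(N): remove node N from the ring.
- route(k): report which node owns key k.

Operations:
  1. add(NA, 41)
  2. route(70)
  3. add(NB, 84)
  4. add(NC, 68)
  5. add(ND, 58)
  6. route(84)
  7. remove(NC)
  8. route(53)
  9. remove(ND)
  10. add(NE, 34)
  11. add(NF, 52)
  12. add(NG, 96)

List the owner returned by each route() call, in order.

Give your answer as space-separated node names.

Answer: NA NB ND

Derivation:
Op 1: add NA@41 -> ring=[41:NA]
Op 2: route key 70: none >= 70, wrap to smallest pos 41 -> NA
Op 3: add NB@84 -> ring=[41:NA,84:NB]
Op 4: add NC@68 -> ring=[41:NA,68:NC,84:NB]
Op 5: add ND@58 -> ring=[41:NA,58:ND,68:NC,84:NB]
Op 6: route key 84: smallest pos >= 84 is 84 -> NB
Op 7: remove NC -> ring=[41:NA,58:ND,84:NB]
Op 8: route key 53: smallest pos >= 53 is 58 -> ND
Op 9: remove ND -> ring=[41:NA,84:NB]
Op 10: add NE@34 -> ring=[34:NE,41:NA,84:NB]
Op 11: add NF@52 -> ring=[34:NE,41:NA,52:NF,84:NB]
Op 12: add NG@96 -> ring=[34:NE,41:NA,52:NF,84:NB,96:NG]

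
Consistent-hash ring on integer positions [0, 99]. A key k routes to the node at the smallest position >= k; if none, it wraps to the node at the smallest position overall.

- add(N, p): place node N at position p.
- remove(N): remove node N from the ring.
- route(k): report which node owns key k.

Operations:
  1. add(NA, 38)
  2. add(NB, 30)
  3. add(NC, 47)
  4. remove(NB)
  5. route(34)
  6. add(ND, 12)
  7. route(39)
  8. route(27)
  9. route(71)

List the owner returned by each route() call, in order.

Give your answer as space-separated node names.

Answer: NA NC NA ND

Derivation:
Op 1: add NA@38 -> ring=[38:NA]
Op 2: add NB@30 -> ring=[30:NB,38:NA]
Op 3: add NC@47 -> ring=[30:NB,38:NA,47:NC]
Op 4: remove NB -> ring=[38:NA,47:NC]
Op 5: route key 34: smallest pos >= 34 is 38 -> NA
Op 6: add ND@12 -> ring=[12:ND,38:NA,47:NC]
Op 7: route key 39: smallest pos >= 39 is 47 -> NC
Op 8: route key 27: smallest pos >= 27 is 38 -> NA
Op 9: route key 71: none >= 71, wrap to smallest pos 12 -> ND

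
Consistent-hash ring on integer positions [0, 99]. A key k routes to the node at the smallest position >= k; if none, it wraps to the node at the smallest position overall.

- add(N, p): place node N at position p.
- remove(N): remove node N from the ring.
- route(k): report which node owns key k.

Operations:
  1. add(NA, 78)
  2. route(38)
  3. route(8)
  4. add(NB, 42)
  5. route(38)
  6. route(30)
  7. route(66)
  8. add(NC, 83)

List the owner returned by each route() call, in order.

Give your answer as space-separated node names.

Answer: NA NA NB NB NA

Derivation:
Op 1: add NA@78 -> ring=[78:NA]
Op 2: route key 38: smallest pos >= 38 is 78 -> NA
Op 3: route key 8: smallest pos >= 8 is 78 -> NA
Op 4: add NB@42 -> ring=[42:NB,78:NA]
Op 5: route key 38: smallest pos >= 38 is 42 -> NB
Op 6: route key 30: smallest pos >= 30 is 42 -> NB
Op 7: route key 66: smallest pos >= 66 is 78 -> NA
Op 8: add NC@83 -> ring=[42:NB,78:NA,83:NC]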